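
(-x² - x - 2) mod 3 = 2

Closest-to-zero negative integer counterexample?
Testing negative integers from -1 downward:
x = -1: LHS = (-(-1)² - (-1) - 2) mod 3 = (-2) mod 3 = 1; 1 = 2 — FAILS  ← closest negative counterexample to 0

Answer: x = -1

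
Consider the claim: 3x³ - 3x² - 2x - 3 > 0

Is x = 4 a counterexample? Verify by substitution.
Substitute x = 4 into the relation:
x = 4: LHS = 3·4³ - 3·4² - 2·4 - 3 = 133; 133 > 0 — holds

The claim holds here, so x = 4 is not a counterexample. (A counterexample exists elsewhere, e.g. x = 0.)

Answer: No, x = 4 is not a counterexample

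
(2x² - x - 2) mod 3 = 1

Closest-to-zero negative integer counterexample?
Testing negative integers from -1 downward:
x = -1: LHS = (2·(-1)² - (-1) - 2) mod 3 = 1 mod 3 = 1; 1 = 1 — holds
x = -2: LHS = (2·(-2)² - (-2) - 2) mod 3 = 8 mod 3 = 2; 2 = 1 — FAILS  ← closest negative counterexample to 0

Answer: x = -2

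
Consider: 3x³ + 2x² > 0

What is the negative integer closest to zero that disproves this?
Testing negative integers from -1 downward:
x = -1: LHS = 3·(-1)³ + 2·(-1)² = -1; -1 > 0 — FAILS  ← closest negative counterexample to 0

Answer: x = -1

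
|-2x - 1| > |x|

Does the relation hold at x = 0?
x = 0: LHS = |-2·0 - 1| = |-1| = 1, RHS = |0| = 0; 1 > 0 — holds

The relation is satisfied at x = 0.

Answer: Yes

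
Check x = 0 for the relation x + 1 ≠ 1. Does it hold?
x = 0: LHS = 0 + 1 = 1; 1 ≠ 1 — FAILS

The relation fails at x = 0, so x = 0 is a counterexample.

Answer: No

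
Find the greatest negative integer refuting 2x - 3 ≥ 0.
Testing negative integers from -1 downward:
x = -1: LHS = 2·(-1) - 3 = -5; -5 ≥ 0 — FAILS  ← closest negative counterexample to 0

Answer: x = -1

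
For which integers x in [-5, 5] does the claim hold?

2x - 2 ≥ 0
Holds for: {1, 2, 3, 4, 5}
Fails for: {-5, -4, -3, -2, -1, 0}

Answer: {1, 2, 3, 4, 5}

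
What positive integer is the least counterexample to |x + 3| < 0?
Testing positive integers:
x = 1: LHS = |1 + 3| = |4| = 4; 4 < 0 — FAILS  ← smallest positive counterexample

Answer: x = 1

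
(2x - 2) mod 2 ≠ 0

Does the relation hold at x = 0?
x = 0: LHS = (2·0 - 2) mod 2 = (-2) mod 2 = 0; 0 ≠ 0 — FAILS

The relation fails at x = 0, so x = 0 is a counterexample.

Answer: No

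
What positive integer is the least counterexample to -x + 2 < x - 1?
Testing positive integers:
x = 1: LHS = -1 + 2 = 1, RHS = 1 - 1 = 0; 1 < 0 — FAILS  ← smallest positive counterexample

Answer: x = 1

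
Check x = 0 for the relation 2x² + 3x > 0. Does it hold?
x = 0: LHS = 2·0² + 3·0 = 0; 0 > 0 — FAILS

The relation fails at x = 0, so x = 0 is a counterexample.

Answer: No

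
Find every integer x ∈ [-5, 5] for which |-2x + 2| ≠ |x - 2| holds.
Holds for: {-5, -4, -3, -2, -1, 1, 2, 3, 4, 5}
Fails for: {0}

Answer: {-5, -4, -3, -2, -1, 1, 2, 3, 4, 5}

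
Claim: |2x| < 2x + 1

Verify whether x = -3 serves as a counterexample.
Substitute x = -3 into the relation:
x = -3: LHS = |2·(-3)| = |-6| = 6, RHS = 2·(-3) + 1 = -5; 6 < -5 — FAILS

Since the claim fails at x = -3, this value is a counterexample.

Answer: Yes, x = -3 is a counterexample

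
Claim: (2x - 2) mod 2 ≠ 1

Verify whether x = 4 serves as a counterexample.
Substitute x = 4 into the relation:
x = 4: LHS = (2·4 - 2) mod 2 = 6 mod 2 = 0; 0 ≠ 1 — holds

The relation holds at x = 4, so it is not a counterexample.

Answer: No, x = 4 is not a counterexample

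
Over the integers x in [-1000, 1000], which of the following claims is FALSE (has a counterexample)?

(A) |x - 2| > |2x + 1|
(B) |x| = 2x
(A) x = 1: LHS = |1 - 2| = |-1| = 1, RHS = |2·1 + 1| = |3| = 3; 1 > 3 — FAILS
(B) x = 1: LHS = |1| = 1, RHS = 2·1 = 2; 1 = 2 — FAILS

Answer: Both A and B are false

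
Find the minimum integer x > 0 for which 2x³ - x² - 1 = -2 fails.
Testing positive integers:
x = 1: LHS = 2·1³ - 1² - 1 = 0; 0 = -2 — FAILS  ← smallest positive counterexample

Answer: x = 1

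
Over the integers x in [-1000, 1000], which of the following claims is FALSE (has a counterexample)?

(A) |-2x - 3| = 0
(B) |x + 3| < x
(A) x = 0: LHS = |-2·0 - 3| = |-3| = 3; 3 = 0 — FAILS
(B) x = 0: LHS = |0 + 3| = |3| = 3; 3 < 0 — FAILS

Answer: Both A and B are false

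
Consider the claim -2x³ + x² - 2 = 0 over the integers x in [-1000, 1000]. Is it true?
The claim fails at x = 0:
x = 0: LHS = -2·0³ + 0² - 2 = -2; -2 = 0 — FAILS

Because a single integer refutes it, the statement is false.

Answer: False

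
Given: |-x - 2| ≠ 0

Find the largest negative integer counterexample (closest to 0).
Testing negative integers from -1 downward:
x = -1: LHS = |-(-1) - 2| = |-1| = 1; 1 ≠ 0 — holds
x = -2: LHS = |-(-2) - 2| = |0| = 0; 0 ≠ 0 — FAILS  ← closest negative counterexample to 0

Answer: x = -2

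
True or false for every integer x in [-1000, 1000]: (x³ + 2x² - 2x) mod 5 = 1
The claim fails at x = 0:
x = 0: LHS = (0³ + 2·0² - 2·0) mod 5 = 0 mod 5 = 0; 0 = 1 — FAILS

Because a single integer refutes it, the statement is false.

Answer: False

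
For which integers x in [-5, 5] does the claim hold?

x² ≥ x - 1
Over all integers in [-5, 5], LHS − RHS is smallest at x = 0, where it equals 1:
x = 0: LHS = 0² = 0, RHS = 0 - 1 = -1; 0 ≥ -1 — holds
At the ends of the range:
x = -5: LHS = (-5)² = 25, RHS = (-5) - 1 = -6; 25 ≥ -6 — holds
x = 5: LHS = 5² = 25, RHS = 5 - 1 = 4; 25 ≥ 4 — holds
Hence LHS − RHS is never negative, i.e. LHS ≥ RHS throughout, so the relation holds for every integer in [-5, 5].

Answer: All integers in [-5, 5]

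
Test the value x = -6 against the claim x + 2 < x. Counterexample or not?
Substitute x = -6 into the relation:
x = -6: LHS = (-6) + 2 = -4; -4 < -6 — FAILS

Since the claim fails at x = -6, this value is a counterexample.

Answer: Yes, x = -6 is a counterexample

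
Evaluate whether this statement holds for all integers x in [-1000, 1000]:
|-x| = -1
The claim fails at x = 0:
x = 0: LHS = |-0| = |0| = 0; 0 = -1 — FAILS

Because a single integer refutes it, the statement is false.

Answer: False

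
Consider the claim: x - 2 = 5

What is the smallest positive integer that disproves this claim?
Testing positive integers:
x = 1: LHS = 1 - 2 = -1; -1 = 5 — FAILS  ← smallest positive counterexample

Answer: x = 1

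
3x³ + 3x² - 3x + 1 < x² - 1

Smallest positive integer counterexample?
Testing positive integers:
x = 1: LHS = 3·1³ + 3·1² - 3·1 + 1 = 4, RHS = 1² - 1 = 0; 4 < 0 — FAILS  ← smallest positive counterexample

Answer: x = 1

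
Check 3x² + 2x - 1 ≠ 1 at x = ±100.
x = 100: LHS = 3·100² + 2·100 - 1 = 30199; 30199 ≠ 1 — holds
x = -100: LHS = 3·(-100)² + 2·(-100) - 1 = 29799; 29799 ≠ 1 — holds

Answer: Yes, holds for both x = 100 and x = -100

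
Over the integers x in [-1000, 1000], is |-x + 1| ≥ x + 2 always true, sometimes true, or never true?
Holds at x = -1: LHS = |-(-1) + 1| = |2| = 2, RHS = (-1) + 2 = 1; 2 ≥ 1 — holds
Fails at x = 0: LHS = |-0 + 1| = |1| = 1, RHS = 0 + 2 = 2; 1 ≥ 2 — FAILS
It is satisfied by some integers in the range but not all.

Answer: Sometimes true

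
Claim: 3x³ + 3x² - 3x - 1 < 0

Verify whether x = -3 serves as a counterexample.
Substitute x = -3 into the relation:
x = -3: LHS = 3·(-3)³ + 3·(-3)² - 3·(-3) - 1 = -46; -46 < 0 — holds

The claim holds here, so x = -3 is not a counterexample. (A counterexample exists elsewhere, e.g. x = 1.)

Answer: No, x = -3 is not a counterexample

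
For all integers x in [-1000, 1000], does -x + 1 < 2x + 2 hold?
The claim fails at x = -1:
x = -1: LHS = -(-1) + 1 = 2, RHS = 2·(-1) + 2 = 0; 2 < 0 — FAILS

Because a single integer refutes it, the statement is false.

Answer: False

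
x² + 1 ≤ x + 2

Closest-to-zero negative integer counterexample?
Testing negative integers from -1 downward:
x = -1: LHS = (-1)² + 1 = 2, RHS = (-1) + 2 = 1; 2 ≤ 1 — FAILS  ← closest negative counterexample to 0

Answer: x = -1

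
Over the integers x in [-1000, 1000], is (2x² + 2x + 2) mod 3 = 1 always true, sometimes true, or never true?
For a polynomial with integer coefficients, its value mod 3 depends only on x mod 3, so it suffices to check one representative of each residue class, x = 0, 1, 2:
x = 0: LHS = (2·0² + 2·0 + 2) mod 3 = 2 mod 3 = 2; 2 = 1 — FAILS
x = 1: LHS = (2·1² + 2·1 + 2) mod 3 = 6 mod 3 = 0; 0 = 1 — FAILS
x = 2: LHS = (2·2² + 2·2 + 2) mod 3 = 14 mod 3 = 2; 2 = 1 — FAILS
The relation fails in every residue class, so the claimed relation (=) fails for every integer in [-1000, 1000].

No integer in the range satisfies it.

Answer: Never true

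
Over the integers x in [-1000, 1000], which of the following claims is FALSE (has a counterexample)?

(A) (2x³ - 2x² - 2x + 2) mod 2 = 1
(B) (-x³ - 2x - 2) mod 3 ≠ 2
(A) x = 0: LHS = (2·0³ - 2·0² - 2·0 + 2) mod 2 = 2 mod 2 = 0; 0 = 1 — FAILS

(B) For a polynomial with integer coefficients, its value mod 3 depends only on x mod 3, so it suffices to check one representative of each residue class, x = 0, 1, 2:
x = 0: LHS = (-0³ - 2·0 - 2) mod 3 = (-2) mod 3 = 1; 1 ≠ 2 — holds
x = 1: LHS = (-1³ - 2·1 - 2) mod 3 = (-5) mod 3 = 1; 1 ≠ 2 — holds
x = 2: LHS = (-2³ - 2·2 - 2) mod 3 = (-14) mod 3 = 1; 1 ≠ 2 — holds
The relation holds in every residue class, so the relation holds for every integer in [-1000, 1000].

Only (A) has a counterexample.

Answer: A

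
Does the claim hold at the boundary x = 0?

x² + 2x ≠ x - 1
x = 0: LHS = 0² + 2·0 = 0, RHS = 0 - 1 = -1; 0 ≠ -1 — holds

The relation is satisfied at x = 0.

Answer: Yes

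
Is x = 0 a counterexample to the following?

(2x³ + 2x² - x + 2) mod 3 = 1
Substitute x = 0 into the relation:
x = 0: LHS = (2·0³ + 2·0² - 0 + 2) mod 3 = 2 mod 3 = 2; 2 = 1 — FAILS

Since the claim fails at x = 0, this value is a counterexample.

Answer: Yes, x = 0 is a counterexample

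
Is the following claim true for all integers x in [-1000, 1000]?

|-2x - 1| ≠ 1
The claim fails at x = 0:
x = 0: LHS = |-2·0 - 1| = |-1| = 1; 1 ≠ 1 — FAILS

Because a single integer refutes it, the statement is false.

Answer: False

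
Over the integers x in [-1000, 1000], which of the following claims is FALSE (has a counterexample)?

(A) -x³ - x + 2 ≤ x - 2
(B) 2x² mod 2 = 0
(A) x = 0: LHS = -0³ - 0 + 2 = 2, RHS = 0 - 2 = -2; 2 ≤ -2 — FAILS

(B) For a polynomial with integer coefficients, its value mod 2 depends only on x mod 2, so it suffices to check one representative of each residue class, x = 0, 1:
x = 0: LHS = (2·0²) mod 2 = 0 mod 2 = 0; 0 = 0 — holds
x = 1: LHS = (2·1²) mod 2 = 2 mod 2 = 0; 0 = 0 — holds
The relation holds in every residue class, so the relation holds for every integer in [-1000, 1000].

Only (A) has a counterexample.

Answer: A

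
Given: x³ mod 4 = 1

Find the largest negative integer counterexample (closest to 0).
Testing negative integers from -1 downward:
x = -1: LHS = ((-1)³) mod 4 = (-1) mod 4 = 3; 3 = 1 — FAILS  ← closest negative counterexample to 0

Answer: x = -1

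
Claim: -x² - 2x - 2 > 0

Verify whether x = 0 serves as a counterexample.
Substitute x = 0 into the relation:
x = 0: LHS = -0² - 2·0 - 2 = -2; -2 > 0 — FAILS

Since the claim fails at x = 0, this value is a counterexample.

Answer: Yes, x = 0 is a counterexample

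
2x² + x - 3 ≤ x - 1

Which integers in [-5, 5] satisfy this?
Holds for: {-1, 0, 1}
Fails for: {-5, -4, -3, -2, 2, 3, 4, 5}

Answer: {-1, 0, 1}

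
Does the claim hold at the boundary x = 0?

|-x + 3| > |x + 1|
x = 0: LHS = |-0 + 3| = |3| = 3, RHS = |0 + 1| = |1| = 1; 3 > 1 — holds

The relation is satisfied at x = 0.

Answer: Yes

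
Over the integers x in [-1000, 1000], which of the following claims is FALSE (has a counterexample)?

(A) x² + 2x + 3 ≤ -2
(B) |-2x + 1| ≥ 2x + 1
(A) x = 0: LHS = 0² + 2·0 + 3 = 3; 3 ≤ -2 — FAILS
(B) x = 1: LHS = |-2·1 + 1| = |-1| = 1, RHS = 2·1 + 1 = 3; 1 ≥ 3 — FAILS

Answer: Both A and B are false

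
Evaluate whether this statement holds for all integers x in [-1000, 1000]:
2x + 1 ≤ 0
The claim fails at x = 0:
x = 0: LHS = 2·0 + 1 = 1; 1 ≤ 0 — FAILS

Because a single integer refutes it, the statement is false.

Answer: False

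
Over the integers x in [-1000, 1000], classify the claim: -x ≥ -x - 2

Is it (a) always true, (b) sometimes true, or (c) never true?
Over all integers in [-1000, 1000], LHS − RHS is smallest at x = 0, where it equals 2:
x = 0: LHS = -0 = 0, RHS = -0 - 2 = -2; 0 ≥ -2 — holds
At the ends of the range:
x = -1000: LHS = -(-1000) = 1000, RHS = -(-1000) - 2 = 998; 1000 ≥ 998 — holds
x = 1000: RHS = -1000 - 2 = -1002; -1000 ≥ -1002 — holds
Hence LHS − RHS is never negative, i.e. LHS ≥ RHS throughout, so the relation holds for every integer in [-1000, 1000].

No counterexample exists.

Answer: Always true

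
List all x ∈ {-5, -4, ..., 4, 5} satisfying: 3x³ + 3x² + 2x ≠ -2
Holds for: {-5, -4, -3, -2, 0, 1, 2, 3, 4, 5}
Fails for: {-1}

Answer: {-5, -4, -3, -2, 0, 1, 2, 3, 4, 5}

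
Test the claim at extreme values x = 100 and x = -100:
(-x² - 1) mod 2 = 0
x = 100: LHS = (-100² - 1) mod 2 = (-10001) mod 2 = 1; 1 = 0 — FAILS
x = -100: LHS = (-(-100)² - 1) mod 2 = (-10001) mod 2 = 1; 1 = 0 — FAILS

Answer: No, fails for both x = 100 and x = -100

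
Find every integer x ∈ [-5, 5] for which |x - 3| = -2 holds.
An absolute value is never negative, so the left side is ≥ 0 for every x, while the right side is -2. Tightest case in [-5, 5] is x = 3:
x = 3: LHS = |3 - 3| = |0| = 0; 0 = -2 — FAILS
Hence LHS − RHS is never 0, i.e. the two sides are never equal, so the claimed relation (=) fails for every integer in [-5, 5].

Answer: None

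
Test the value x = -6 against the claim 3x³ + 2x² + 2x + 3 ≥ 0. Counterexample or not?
Substitute x = -6 into the relation:
x = -6: LHS = 3·(-6)³ + 2·(-6)² + 2·(-6) + 3 = -585; -585 ≥ 0 — FAILS

Since the claim fails at x = -6, this value is a counterexample.

Answer: Yes, x = -6 is a counterexample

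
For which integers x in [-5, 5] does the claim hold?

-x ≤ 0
Holds for: {0, 1, 2, 3, 4, 5}
Fails for: {-5, -4, -3, -2, -1}

Answer: {0, 1, 2, 3, 4, 5}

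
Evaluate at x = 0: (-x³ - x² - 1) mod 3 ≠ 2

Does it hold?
x = 0: LHS = (-0³ - 0² - 1) mod 3 = (-1) mod 3 = 2; 2 ≠ 2 — FAILS

The relation fails at x = 0, so x = 0 is a counterexample.

Answer: No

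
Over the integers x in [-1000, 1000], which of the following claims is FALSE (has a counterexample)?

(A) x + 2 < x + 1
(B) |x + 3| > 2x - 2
(A) x = 0: LHS = 0 + 2 = 2, RHS = 0 + 1 = 1; 2 < 1 — FAILS
(B) x = 5: LHS = |5 + 3| = |8| = 8, RHS = 2·5 - 2 = 8; 8 > 8 — FAILS

Answer: Both A and B are false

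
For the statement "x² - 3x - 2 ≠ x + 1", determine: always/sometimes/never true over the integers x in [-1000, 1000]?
Track d = LHS − RHS over the integers in [-1000, 1000]. Equality would need d = 0, but d changes sign only between consecutive integers, jumping over 0:
x = -1: LHS = (-1)² - 3·(-1) - 2 = 2, RHS = (-1) + 1 = 0; 2 ≠ 0 — holds  (d = 2)
x = 0: LHS = 0² - 3·0 - 2 = -2, RHS = 0 + 1 = 1; -2 ≠ 1 — holds  (d = -3)
x = 4: LHS = 4² - 3·4 - 2 = 2, RHS = 4 + 1 = 5; 2 ≠ 5 — holds  (d = -3)
x = 5: LHS = 5² - 3·5 - 2 = 8, RHS = 5 + 1 = 6; 8 ≠ 6 — holds  (d = 2)
Away from these crossings d keeps a constant sign, and checking every integer in [-1000, 1000] confirms d ≠ 0 throughout. Hence the two sides are never equal, so the relation holds for every integer in [-1000, 1000].

No counterexample exists.

Answer: Always true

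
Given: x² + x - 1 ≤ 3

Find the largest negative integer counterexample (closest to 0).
Testing negative integers from -1 downward:
x = -1: LHS = (-1)² + (-1) - 1 = -1; -1 ≤ 3 — holds
x = -2: LHS = (-2)² + (-2) - 1 = 1; 1 ≤ 3 — holds
x = -3: LHS = (-3)² + (-3) - 1 = 5; 5 ≤ 3 — FAILS  ← closest negative counterexample to 0

Answer: x = -3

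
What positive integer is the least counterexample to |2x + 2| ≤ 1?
Testing positive integers:
x = 1: LHS = |2·1 + 2| = |4| = 4; 4 ≤ 1 — FAILS  ← smallest positive counterexample

Answer: x = 1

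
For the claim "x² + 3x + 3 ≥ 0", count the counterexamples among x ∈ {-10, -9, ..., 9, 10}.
Over all integers in [-10, 10], LHS − RHS is smallest at x = -1, where it equals 1:
x = -1: LHS = (-1)² + 3·(-1) + 3 = 1; 1 ≥ 0 — holds
At the ends of the range:
x = -10: LHS = (-10)² + 3·(-10) + 3 = 73; 73 ≥ 0 — holds
x = 10: LHS = 10² + 3·10 + 3 = 133; 133 ≥ 0 — holds
Hence LHS − RHS is never negative, i.e. LHS ≥ RHS throughout, so the relation holds for every integer in [-10, 10].

No counterexample appears in that range.

Answer: 0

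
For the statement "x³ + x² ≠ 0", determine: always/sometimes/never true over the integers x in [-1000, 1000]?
Holds at x = 1: LHS = 1³ + 1² = 2; 2 ≠ 0 — holds
Fails at x = 0: LHS = 0³ + 0² = 0; 0 ≠ 0 — FAILS
It is satisfied by some integers in the range but not all.

Answer: Sometimes true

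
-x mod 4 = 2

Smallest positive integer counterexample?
Testing positive integers:
x = 1: LHS = (-1) mod 4 = 3; 3 = 2 — FAILS  ← smallest positive counterexample

Answer: x = 1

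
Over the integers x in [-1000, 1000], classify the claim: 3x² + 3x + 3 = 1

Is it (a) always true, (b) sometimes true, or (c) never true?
Over all integers in [-1000, 1000], LHS − RHS is always positive; it is smallest at x = 0, where it equals 2:
x = 0: LHS = 3·0² + 3·0 + 3 = 3; 3 = 1 — FAILS
At the ends of the range:
x = -1000: LHS = 3·(-1000)² + 3·(-1000) + 3 = 2997003; 2997003 = 1 — FAILS
x = 1000: LHS = 3·1000² + 3·1000 + 3 = 3003003; 3003003 = 1 — FAILS
Hence LHS − RHS is never 0, i.e. the two sides are never equal, so the claimed relation (=) fails for every integer in [-1000, 1000].

No integer in the range satisfies it.

Answer: Never true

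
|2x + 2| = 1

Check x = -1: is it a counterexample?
Substitute x = -1 into the relation:
x = -1: LHS = |2·(-1) + 2| = |0| = 0; 0 = 1 — FAILS

Since the claim fails at x = -1, this value is a counterexample.

Answer: Yes, x = -1 is a counterexample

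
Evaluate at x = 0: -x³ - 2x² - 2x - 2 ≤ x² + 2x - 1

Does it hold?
x = 0: LHS = -0³ - 2·0² - 2·0 - 2 = -2, RHS = 0² + 2·0 - 1 = -1; -2 ≤ -1 — holds

The relation is satisfied at x = 0.

Answer: Yes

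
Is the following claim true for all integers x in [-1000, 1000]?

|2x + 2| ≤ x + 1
The claim fails at x = 0:
x = 0: LHS = |2·0 + 2| = |2| = 2, RHS = 0 + 1 = 1; 2 ≤ 1 — FAILS

Because a single integer refutes it, the statement is false.

Answer: False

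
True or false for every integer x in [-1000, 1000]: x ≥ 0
The claim fails at x = -1:
x = -1: -1 ≥ 0 — FAILS

Because a single integer refutes it, the statement is false.

Answer: False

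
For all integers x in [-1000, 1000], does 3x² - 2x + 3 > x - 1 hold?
Over all integers in [-1000, 1000], LHS − RHS is smallest at x = 0, where it equals 4:
x = 0: LHS = 3·0² - 2·0 + 3 = 3, RHS = 0 - 1 = -1; 3 > -1 — holds
At the ends of the range:
x = -1000: LHS = 3·(-1000)² - 2·(-1000) + 3 = 3002003, RHS = (-1000) - 1 = -1001; 3002003 > -1001 — holds
x = 1000: LHS = 3·1000² - 2·1000 + 3 = 2998003, RHS = 1000 - 1 = 999; 2998003 > 999 — holds
Hence LHS − RHS is never zero or negative, i.e. LHS > RHS throughout, so the relation holds for every integer in [-1000, 1000].

No counterexample exists.

Answer: True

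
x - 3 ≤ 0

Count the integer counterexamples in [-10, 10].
Counterexamples in [-10, 10]: {4, 5, 6, 7, 8, 9, 10}.

Counting them gives 7 values.

Answer: 7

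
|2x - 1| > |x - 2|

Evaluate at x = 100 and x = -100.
x = 100: LHS = |2·100 - 1| = |199| = 199, RHS = |100 - 2| = |98| = 98; 199 > 98 — holds
x = -100: LHS = |2·(-100) - 1| = |-201| = 201, RHS = |(-100) - 2| = |-102| = 102; 201 > 102 — holds

Answer: Yes, holds for both x = 100 and x = -100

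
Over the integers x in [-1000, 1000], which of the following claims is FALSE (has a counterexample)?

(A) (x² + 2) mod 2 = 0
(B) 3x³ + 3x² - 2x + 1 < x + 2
(A) x = 1: LHS = (1² + 2) mod 2 = 3 mod 2 = 1; 1 = 0 — FAILS
(B) x = 1: LHS = 3·1³ + 3·1² - 2·1 + 1 = 5, RHS = 1 + 2 = 3; 5 < 3 — FAILS

Answer: Both A and B are false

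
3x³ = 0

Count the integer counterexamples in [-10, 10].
Counterexamples in [-10, 10]: {-10, -9, -8, -7, -6, -5, -4, -3, -2, -1, 1, 2, 3, 4, 5, 6, 7, 8, 9, 10}.

Counting them gives 20 values.

Answer: 20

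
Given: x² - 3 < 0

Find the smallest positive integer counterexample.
Testing positive integers:
x = 1: LHS = 1² - 3 = -2; -2 < 0 — holds
x = 2: LHS = 2² - 3 = 1; 1 < 0 — FAILS  ← smallest positive counterexample

Answer: x = 2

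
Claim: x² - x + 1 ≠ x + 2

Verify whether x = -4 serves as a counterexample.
Substitute x = -4 into the relation:
x = -4: LHS = (-4)² - (-4) + 1 = 21, RHS = (-4) + 2 = -2; 21 ≠ -2 — holds

The relation holds at x = -4, so it is not a counterexample.

Answer: No, x = -4 is not a counterexample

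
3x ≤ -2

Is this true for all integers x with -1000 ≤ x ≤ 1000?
The claim fails at x = 0:
x = 0: LHS = 3·0 = 0; 0 ≤ -2 — FAILS

Because a single integer refutes it, the statement is false.

Answer: False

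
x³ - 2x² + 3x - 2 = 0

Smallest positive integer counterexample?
Testing positive integers:
x = 1: LHS = 1³ - 2·1² + 3·1 - 2 = 0; 0 = 0 — holds
x = 2: LHS = 2³ - 2·2² + 3·2 - 2 = 4; 4 = 0 — FAILS  ← smallest positive counterexample

Answer: x = 2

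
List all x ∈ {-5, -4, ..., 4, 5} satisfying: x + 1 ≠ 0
Holds for: {-5, -4, -3, -2, 0, 1, 2, 3, 4, 5}
Fails for: {-1}

Answer: {-5, -4, -3, -2, 0, 1, 2, 3, 4, 5}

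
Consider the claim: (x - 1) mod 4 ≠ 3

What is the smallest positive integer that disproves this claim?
Testing positive integers:
x = 1: LHS = (1 - 1) mod 4 = 0 mod 4 = 0; 0 ≠ 3 — holds
x = 2: LHS = (2 - 1) mod 4 = 1 mod 4 = 1; 1 ≠ 3 — holds
x = 3: LHS = (3 - 1) mod 4 = 2 mod 4 = 2; 2 ≠ 3 — holds
x = 4: LHS = (4 - 1) mod 4 = 3 mod 4 = 3; 3 ≠ 3 — FAILS  ← smallest positive counterexample

Answer: x = 4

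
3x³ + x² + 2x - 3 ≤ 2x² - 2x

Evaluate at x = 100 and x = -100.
x = 100: LHS = 3·100³ + 100² + 2·100 - 3 = 3010197, RHS = 2·100² - 2·100 = 19800; 3010197 ≤ 19800 — FAILS
x = -100: LHS = 3·(-100)³ + (-100)² + 2·(-100) - 3 = -2990203, RHS = 2·(-100)² - 2·(-100) = 20200; -2990203 ≤ 20200 — holds

Answer: Partially: fails for x = 100, holds for x = -100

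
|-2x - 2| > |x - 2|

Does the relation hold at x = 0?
x = 0: LHS = |-2·0 - 2| = |-2| = 2, RHS = |0 - 2| = |-2| = 2; 2 > 2 — FAILS

The relation fails at x = 0, so x = 0 is a counterexample.

Answer: No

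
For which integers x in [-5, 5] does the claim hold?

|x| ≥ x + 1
Holds for: {-5, -4, -3, -2, -1}
Fails for: {0, 1, 2, 3, 4, 5}

Answer: {-5, -4, -3, -2, -1}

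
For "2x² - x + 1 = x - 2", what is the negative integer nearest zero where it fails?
Testing negative integers from -1 downward:
x = -1: LHS = 2·(-1)² - (-1) + 1 = 4, RHS = (-1) - 2 = -3; 4 = -3 — FAILS  ← closest negative counterexample to 0

Answer: x = -1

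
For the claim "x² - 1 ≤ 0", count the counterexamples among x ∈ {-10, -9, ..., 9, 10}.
Counterexamples in [-10, 10]: {-10, -9, -8, -7, -6, -5, -4, -3, -2, 2, 3, 4, 5, 6, 7, 8, 9, 10}.

Counting them gives 18 values.

Answer: 18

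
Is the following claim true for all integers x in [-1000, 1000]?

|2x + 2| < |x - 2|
The claim fails at x = 0:
x = 0: LHS = |2·0 + 2| = |2| = 2, RHS = |0 - 2| = |-2| = 2; 2 < 2 — FAILS

Because a single integer refutes it, the statement is false.

Answer: False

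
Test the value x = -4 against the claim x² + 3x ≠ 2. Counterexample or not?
Substitute x = -4 into the relation:
x = -4: LHS = (-4)² + 3·(-4) = 4; 4 ≠ 2 — holds

The relation holds at x = -4, so it is not a counterexample.

Answer: No, x = -4 is not a counterexample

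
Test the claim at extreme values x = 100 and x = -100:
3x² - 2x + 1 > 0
x = 100: LHS = 3·100² - 2·100 + 1 = 29801; 29801 > 0 — holds
x = -100: LHS = 3·(-100)² - 2·(-100) + 1 = 30201; 30201 > 0 — holds

Answer: Yes, holds for both x = 100 and x = -100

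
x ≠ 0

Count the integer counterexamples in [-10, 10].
Counterexamples in [-10, 10]: {0}.

Counting them gives 1 values.

Answer: 1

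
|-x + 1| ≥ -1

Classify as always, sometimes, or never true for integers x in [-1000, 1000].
An absolute value is never negative, so the left side is ≥ 0 for every x, while the right side is -1. Tightest case in [-1000, 1000] is x = 1:
x = 1: LHS = |-1 + 1| = |0| = 0; 0 ≥ -1 — holds
Hence LHS − RHS is never negative, i.e. LHS ≥ RHS throughout, so the relation holds for every integer in [-1000, 1000].

No counterexample exists.

Answer: Always true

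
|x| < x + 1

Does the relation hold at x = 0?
x = 0: LHS = |0| = 0, RHS = 0 + 1 = 1; 0 < 1 — holds

The relation is satisfied at x = 0.

Answer: Yes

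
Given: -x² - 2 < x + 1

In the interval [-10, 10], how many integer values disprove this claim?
Over all integers in [-10, 10], LHS − RHS is largest at x = 0, where it equals -3:
x = 0: LHS = -0² - 2 = -2, RHS = 0 + 1 = 1; -2 < 1 — holds
At the ends of the range:
x = -10: LHS = -(-10)² - 2 = -102, RHS = (-10) + 1 = -9; -102 < -9 — holds
x = 10: LHS = -10² - 2 = -102, RHS = 10 + 1 = 11; -102 < 11 — holds
Hence LHS − RHS is never zero or positive, i.e. LHS < RHS throughout, so the relation holds for every integer in [-10, 10].

No counterexample appears in that range.

Answer: 0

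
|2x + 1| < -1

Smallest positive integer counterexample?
Testing positive integers:
x = 1: LHS = |2·1 + 1| = |3| = 3; 3 < -1 — FAILS  ← smallest positive counterexample

Answer: x = 1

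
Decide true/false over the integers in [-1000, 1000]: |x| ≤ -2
The claim fails at x = 0:
x = 0: LHS = |0| = 0; 0 ≤ -2 — FAILS

Because a single integer refutes it, the statement is false.

Answer: False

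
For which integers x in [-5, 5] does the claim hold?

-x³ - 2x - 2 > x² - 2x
Holds for: {-5, -4, -3, -2}
Fails for: {-1, 0, 1, 2, 3, 4, 5}

Answer: {-5, -4, -3, -2}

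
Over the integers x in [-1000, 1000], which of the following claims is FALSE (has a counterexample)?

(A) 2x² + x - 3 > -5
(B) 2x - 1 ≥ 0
(A) Over all integers in [-1000, 1000], LHS − RHS is smallest at x = 0, where it equals 2:
x = 0: LHS = 2·0² + 0 - 3 = -3; -3 > -5 — holds
At the ends of the range:
x = -1000: LHS = 2·(-1000)² + (-1000) - 3 = 1998997; 1998997 > -5 — holds
x = 1000: LHS = 2·1000² + 1000 - 3 = 2000997; 2000997 > -5 — holds
Hence LHS − RHS is never zero or negative, i.e. LHS > RHS throughout, so the relation holds for every integer in [-1000, 1000].

(B) x = 0: LHS = 2·0 - 1 = -1; -1 ≥ 0 — FAILS

Only (B) has a counterexample.

Answer: B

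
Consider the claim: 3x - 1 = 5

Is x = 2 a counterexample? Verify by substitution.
Substitute x = 2 into the relation:
x = 2: LHS = 3·2 - 1 = 5; 5 = 5 — holds

The claim holds here, so x = 2 is not a counterexample. (A counterexample exists elsewhere, e.g. x = 0.)

Answer: No, x = 2 is not a counterexample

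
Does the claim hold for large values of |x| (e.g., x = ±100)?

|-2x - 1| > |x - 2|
x = 100: LHS = |-2·100 - 1| = |-201| = 201, RHS = |100 - 2| = |98| = 98; 201 > 98 — holds
x = -100: LHS = |-2·(-100) - 1| = |199| = 199, RHS = |(-100) - 2| = |-102| = 102; 199 > 102 — holds

Answer: Yes, holds for both x = 100 and x = -100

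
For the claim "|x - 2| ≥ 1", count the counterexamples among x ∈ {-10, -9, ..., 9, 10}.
Counterexamples in [-10, 10]: {2}.

Counting them gives 1 values.

Answer: 1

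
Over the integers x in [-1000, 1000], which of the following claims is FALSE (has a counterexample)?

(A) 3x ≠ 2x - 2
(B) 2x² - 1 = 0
(A) x = -2: LHS = 3·(-2) = -6, RHS = 2·(-2) - 2 = -6; -6 ≠ -6 — FAILS
(B) x = 0: LHS = 2·0² - 1 = -1; -1 = 0 — FAILS

Answer: Both A and B are false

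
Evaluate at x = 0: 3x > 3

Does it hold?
x = 0: LHS = 3·0 = 0; 0 > 3 — FAILS

The relation fails at x = 0, so x = 0 is a counterexample.

Answer: No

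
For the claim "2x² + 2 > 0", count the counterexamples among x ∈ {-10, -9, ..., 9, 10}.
Over all integers in [-10, 10], LHS − RHS is smallest at x = 0, where it equals 2:
x = 0: LHS = 2·0² + 2 = 2; 2 > 0 — holds
At the ends of the range:
x = -10: LHS = 2·(-10)² + 2 = 202; 202 > 0 — holds
x = 10: LHS = 2·10² + 2 = 202; 202 > 0 — holds
Hence LHS − RHS is never zero or negative, i.e. LHS > RHS throughout, so the relation holds for every integer in [-10, 10].

No counterexample appears in that range.

Answer: 0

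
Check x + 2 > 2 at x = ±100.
x = 100: LHS = 100 + 2 = 102; 102 > 2 — holds
x = -100: LHS = (-100) + 2 = -98; -98 > 2 — FAILS

Answer: Partially: holds for x = 100, fails for x = -100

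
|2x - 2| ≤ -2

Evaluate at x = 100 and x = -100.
x = 100: LHS = |2·100 - 2| = |198| = 198; 198 ≤ -2 — FAILS
x = -100: LHS = |2·(-100) - 2| = |-202| = 202; 202 ≤ -2 — FAILS

Answer: No, fails for both x = 100 and x = -100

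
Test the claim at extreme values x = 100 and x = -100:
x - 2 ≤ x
x = 100: LHS = 100 - 2 = 98; 98 ≤ 100 — holds
x = -100: LHS = (-100) - 2 = -102; -102 ≤ -100 — holds

Answer: Yes, holds for both x = 100 and x = -100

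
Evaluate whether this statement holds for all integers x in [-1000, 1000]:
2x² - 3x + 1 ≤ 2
The claim fails at x = -1:
x = -1: LHS = 2·(-1)² - 3·(-1) + 1 = 6; 6 ≤ 2 — FAILS

Because a single integer refutes it, the statement is false.

Answer: False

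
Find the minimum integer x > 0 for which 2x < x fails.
Testing positive integers:
x = 1: LHS = 2·1 = 2; 2 < 1 — FAILS  ← smallest positive counterexample

Answer: x = 1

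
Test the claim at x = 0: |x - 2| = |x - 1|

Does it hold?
x = 0: LHS = |0 - 2| = |-2| = 2, RHS = |0 - 1| = |-1| = 1; 2 = 1 — FAILS

The relation fails at x = 0, so x = 0 is a counterexample.

Answer: No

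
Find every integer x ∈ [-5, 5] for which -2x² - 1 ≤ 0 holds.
Over all integers in [-5, 5], LHS − RHS is largest at x = 0, where it equals -1:
x = 0: LHS = -2·0² - 1 = -1; -1 ≤ 0 — holds
At the ends of the range:
x = -5: LHS = -2·(-5)² - 1 = -51; -51 ≤ 0 — holds
x = 5: LHS = -2·5² - 1 = -51; -51 ≤ 0 — holds
Hence LHS − RHS is never positive, i.e. LHS ≤ RHS throughout, so the relation holds for every integer in [-5, 5].

Answer: All integers in [-5, 5]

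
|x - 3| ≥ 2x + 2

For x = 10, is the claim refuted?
Substitute x = 10 into the relation:
x = 10: LHS = |10 - 3| = |7| = 7, RHS = 2·10 + 2 = 22; 7 ≥ 22 — FAILS

Since the claim fails at x = 10, this value is a counterexample.

Answer: Yes, x = 10 is a counterexample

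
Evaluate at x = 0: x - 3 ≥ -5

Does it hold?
x = 0: LHS = 0 - 3 = -3; -3 ≥ -5 — holds

The relation is satisfied at x = 0.

Answer: Yes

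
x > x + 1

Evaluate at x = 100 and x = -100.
x = 100: RHS = 100 + 1 = 101; 100 > 101 — FAILS
x = -100: RHS = (-100) + 1 = -99; -100 > -99 — FAILS

Answer: No, fails for both x = 100 and x = -100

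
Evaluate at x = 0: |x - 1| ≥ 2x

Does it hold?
x = 0: LHS = |0 - 1| = |-1| = 1, RHS = 2·0 = 0; 1 ≥ 0 — holds

The relation is satisfied at x = 0.

Answer: Yes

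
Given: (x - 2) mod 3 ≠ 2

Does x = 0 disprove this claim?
Substitute x = 0 into the relation:
x = 0: LHS = (0 - 2) mod 3 = (-2) mod 3 = 1; 1 ≠ 2 — holds

The claim holds here, so x = 0 is not a counterexample. (A counterexample exists elsewhere, e.g. x = 1.)

Answer: No, x = 0 is not a counterexample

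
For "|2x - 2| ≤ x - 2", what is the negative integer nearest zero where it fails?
Testing negative integers from -1 downward:
x = -1: LHS = |2·(-1) - 2| = |-4| = 4, RHS = (-1) - 2 = -3; 4 ≤ -3 — FAILS  ← closest negative counterexample to 0

Answer: x = -1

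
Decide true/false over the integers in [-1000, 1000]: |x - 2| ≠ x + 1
Track d = LHS − RHS over the integers in [-1000, 1000]. Equality would need d = 0, but d changes sign only between consecutive integers, jumping over 0:
x = 0: LHS = |0 - 2| = |-2| = 2, RHS = 0 + 1 = 1; 2 ≠ 1 — holds  (d = 1)
x = 1: LHS = |1 - 2| = |-1| = 1, RHS = 1 + 1 = 2; 1 ≠ 2 — holds  (d = -1)
Away from these crossings d keeps a constant sign, and checking every integer in [-1000, 1000] confirms d ≠ 0 throughout. Hence the two sides are never equal, so the relation holds for every integer in [-1000, 1000].

No counterexample exists.

Answer: True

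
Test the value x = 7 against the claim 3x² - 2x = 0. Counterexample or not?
Substitute x = 7 into the relation:
x = 7: LHS = 3·7² - 2·7 = 133; 133 = 0 — FAILS

Since the claim fails at x = 7, this value is a counterexample.

Answer: Yes, x = 7 is a counterexample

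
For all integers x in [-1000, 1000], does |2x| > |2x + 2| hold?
The claim fails at x = 0:
x = 0: LHS = |2·0| = |0| = 0, RHS = |2·0 + 2| = |2| = 2; 0 > 2 — FAILS

Because a single integer refutes it, the statement is false.

Answer: False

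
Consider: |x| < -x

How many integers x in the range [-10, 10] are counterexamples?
Counterexamples in [-10, 10]: {-10, -9, -8, -7, -6, -5, -4, -3, -2, -1, 0, 1, 2, 3, 4, 5, 6, 7, 8, 9, 10}.

Counting them gives 21 values.

Answer: 21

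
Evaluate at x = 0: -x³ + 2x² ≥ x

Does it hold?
x = 0: LHS = -0³ + 2·0² = 0; 0 ≥ 0 — holds

The relation is satisfied at x = 0.

Answer: Yes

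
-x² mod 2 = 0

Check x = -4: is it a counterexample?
Substitute x = -4 into the relation:
x = -4: LHS = (-(-4)²) mod 2 = (-16) mod 2 = 0; 0 = 0 — holds

The claim holds here, so x = -4 is not a counterexample. (A counterexample exists elsewhere, e.g. x = 1.)

Answer: No, x = -4 is not a counterexample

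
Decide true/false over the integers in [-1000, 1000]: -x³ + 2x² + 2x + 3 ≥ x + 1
The claim fails at x = 3:
x = 3: LHS = -3³ + 2·3² + 2·3 + 3 = 0, RHS = 3 + 1 = 4; 0 ≥ 4 — FAILS

Because a single integer refutes it, the statement is false.

Answer: False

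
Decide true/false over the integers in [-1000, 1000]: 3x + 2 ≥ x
The claim fails at x = -2:
x = -2: LHS = 3·(-2) + 2 = -4; -4 ≥ -2 — FAILS

Because a single integer refutes it, the statement is false.

Answer: False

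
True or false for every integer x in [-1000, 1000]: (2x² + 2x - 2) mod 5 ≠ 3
The claim fails at x = 0:
x = 0: LHS = (2·0² + 2·0 - 2) mod 5 = (-2) mod 5 = 3; 3 ≠ 3 — FAILS

Because a single integer refutes it, the statement is false.

Answer: False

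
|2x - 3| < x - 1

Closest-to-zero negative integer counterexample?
Testing negative integers from -1 downward:
x = -1: LHS = |2·(-1) - 3| = |-5| = 5, RHS = (-1) - 1 = -2; 5 < -2 — FAILS  ← closest negative counterexample to 0

Answer: x = -1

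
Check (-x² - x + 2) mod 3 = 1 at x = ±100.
x = 100: LHS = (-100² - 100 + 2) mod 3 = (-10098) mod 3 = 0; 0 = 1 — FAILS
x = -100: LHS = (-(-100)² - (-100) + 2) mod 3 = (-9898) mod 3 = 2; 2 = 1 — FAILS

Answer: No, fails for both x = 100 and x = -100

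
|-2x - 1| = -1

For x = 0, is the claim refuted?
Substitute x = 0 into the relation:
x = 0: LHS = |-2·0 - 1| = |-1| = 1; 1 = -1 — FAILS

Since the claim fails at x = 0, this value is a counterexample.

Answer: Yes, x = 0 is a counterexample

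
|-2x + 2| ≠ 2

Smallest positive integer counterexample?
Testing positive integers:
x = 1: LHS = |-2·1 + 2| = |0| = 0; 0 ≠ 2 — holds
x = 2: LHS = |-2·2 + 2| = |-2| = 2; 2 ≠ 2 — FAILS  ← smallest positive counterexample

Answer: x = 2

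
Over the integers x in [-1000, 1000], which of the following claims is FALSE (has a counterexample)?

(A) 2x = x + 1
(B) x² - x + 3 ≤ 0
(A) x = 0: LHS = 2·0 = 0, RHS = 0 + 1 = 1; 0 = 1 — FAILS
(B) x = 0: LHS = 0² - 0 + 3 = 3; 3 ≤ 0 — FAILS

Answer: Both A and B are false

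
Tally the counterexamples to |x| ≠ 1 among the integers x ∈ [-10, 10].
Counterexamples in [-10, 10]: {-1, 1}.

Counting them gives 2 values.

Answer: 2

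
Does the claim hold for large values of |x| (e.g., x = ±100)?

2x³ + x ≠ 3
x = 100: LHS = 2·100³ + 100 = 2000100; 2000100 ≠ 3 — holds
x = -100: LHS = 2·(-100)³ + (-100) = -2000100; -2000100 ≠ 3 — holds

Answer: Yes, holds for both x = 100 and x = -100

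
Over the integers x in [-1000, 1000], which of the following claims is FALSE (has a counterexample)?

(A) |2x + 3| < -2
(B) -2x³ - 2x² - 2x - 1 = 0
(A) x = 0: LHS = |2·0 + 3| = |3| = 3; 3 < -2 — FAILS
(B) x = 0: LHS = -2·0³ - 2·0² - 2·0 - 1 = -1; -1 = 0 — FAILS

Answer: Both A and B are false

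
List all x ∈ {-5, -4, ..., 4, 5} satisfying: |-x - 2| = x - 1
Over all integers in [-5, 5], LHS − RHS is always positive; it is smallest at x = 0, where it equals 3:
x = 0: LHS = |-0 - 2| = |-2| = 2, RHS = 0 - 1 = -1; 2 = -1 — FAILS
At the ends of the range:
x = -5: LHS = |-(-5) - 2| = |3| = 3, RHS = (-5) - 1 = -6; 3 = -6 — FAILS
x = 5: LHS = |-5 - 2| = |-7| = 7, RHS = 5 - 1 = 4; 7 = 4 — FAILS
Hence LHS − RHS is never 0, i.e. the two sides are never equal, so the claimed relation (=) fails for every integer in [-5, 5].

Answer: None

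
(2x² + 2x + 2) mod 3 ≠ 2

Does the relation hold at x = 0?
x = 0: LHS = (2·0² + 2·0 + 2) mod 3 = 2 mod 3 = 2; 2 ≠ 2 — FAILS

The relation fails at x = 0, so x = 0 is a counterexample.

Answer: No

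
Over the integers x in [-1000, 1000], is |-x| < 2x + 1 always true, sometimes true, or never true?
Holds at x = 0: LHS = |-0| = |0| = 0, RHS = 2·0 + 1 = 1; 0 < 1 — holds
Fails at x = -1: LHS = |-(-1)| = |1| = 1, RHS = 2·(-1) + 1 = -1; 1 < -1 — FAILS
It is satisfied by some integers in the range but not all.

Answer: Sometimes true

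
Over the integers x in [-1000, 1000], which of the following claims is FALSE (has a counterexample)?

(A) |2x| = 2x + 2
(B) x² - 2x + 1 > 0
(A) x = 0: LHS = |2·0| = |0| = 0, RHS = 2·0 + 2 = 2; 0 = 2 — FAILS
(B) x = 1: LHS = 1² - 2·1 + 1 = 0; 0 > 0 — FAILS

Answer: Both A and B are false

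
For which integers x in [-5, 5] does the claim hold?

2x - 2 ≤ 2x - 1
Over all integers in [-5, 5], LHS − RHS is largest at x = 0, where it equals -1:
x = 0: LHS = 2·0 - 2 = -2, RHS = 2·0 - 1 = -1; -2 ≤ -1 — holds
At the ends of the range:
x = -5: LHS = 2·(-5) - 2 = -12, RHS = 2·(-5) - 1 = -11; -12 ≤ -11 — holds
x = 5: LHS = 2·5 - 2 = 8, RHS = 2·5 - 1 = 9; 8 ≤ 9 — holds
Hence LHS − RHS is never positive, i.e. LHS ≤ RHS throughout, so the relation holds for every integer in [-5, 5].

Answer: All integers in [-5, 5]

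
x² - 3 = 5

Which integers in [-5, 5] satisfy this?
Track d = LHS − RHS over the integers in [-5, 5]. Equality would need d = 0, but d changes sign only between consecutive integers, jumping over 0:
x = -3: LHS = (-3)² - 3 = 6; 6 = 5 — FAILS  (d = 1)
x = -2: LHS = (-2)² - 3 = 1; 1 = 5 — FAILS  (d = -4)
x = 2: LHS = 2² - 3 = 1; 1 = 5 — FAILS  (d = -4)
x = 3: LHS = 3² - 3 = 6; 6 = 5 — FAILS  (d = 1)
Away from these crossings d keeps a constant sign, and checking every integer in [-5, 5] confirms d ≠ 0 throughout. Hence the two sides are never equal, so the claimed relation (=) fails for every integer in [-5, 5].

Answer: None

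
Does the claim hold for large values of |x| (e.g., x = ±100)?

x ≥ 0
x = 100: 100 ≥ 0 — holds
x = -100: -100 ≥ 0 — FAILS

Answer: Partially: holds for x = 100, fails for x = -100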